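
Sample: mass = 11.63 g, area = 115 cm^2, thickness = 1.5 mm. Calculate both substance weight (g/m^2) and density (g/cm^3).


Substance weight = 1011.3 g/m^2
Density = 0.674 g/cm^3


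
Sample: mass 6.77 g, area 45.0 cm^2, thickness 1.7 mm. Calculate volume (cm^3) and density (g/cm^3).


Volume = 7.650 cm^3
Density = 0.885 g/cm^3

Thickness in cm = 1.7 / 10 = 0.17 cm
Volume = 45.0 x 0.17 = 7.650 cm^3
Density = 6.77 / 7.650 = 0.885 g/cm^3


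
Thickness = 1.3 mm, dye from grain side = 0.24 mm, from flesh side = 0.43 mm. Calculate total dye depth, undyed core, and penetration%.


Total dyed = 0.24 + 0.43 = 0.67 mm
Undyed core = 1.3 - 0.67 = 0.63 mm
Penetration = 0.67 / 1.3 x 100 = 51.5%


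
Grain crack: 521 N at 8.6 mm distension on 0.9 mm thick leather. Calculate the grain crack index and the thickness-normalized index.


Crack index = 521 / 8.6 = 60.6 N/mm
Normalized = 60.6 / 0.9 = 67.3 N/mm per mm


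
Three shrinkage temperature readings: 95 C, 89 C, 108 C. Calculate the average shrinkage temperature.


Average = (95 + 89 + 108) / 3
Average = 292 / 3 = 97.3 C


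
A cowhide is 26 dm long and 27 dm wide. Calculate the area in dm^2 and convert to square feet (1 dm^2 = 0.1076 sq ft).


702 dm^2
75.54 sq ft

Area = 26 x 27 = 702 dm^2
Conversion: 702 x 0.1076 = 75.54 sq ft


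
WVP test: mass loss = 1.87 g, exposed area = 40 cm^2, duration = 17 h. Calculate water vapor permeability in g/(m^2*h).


27.50 g/(m^2*h)

WVP = mass_loss / (area x time) x 10000
WVP = 1.87 / (40 x 17) x 10000
WVP = 1.87 / 680 x 10000 = 27.50 g/(m^2*h)


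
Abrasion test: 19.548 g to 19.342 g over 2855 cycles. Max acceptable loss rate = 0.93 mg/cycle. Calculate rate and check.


Loss = 19.548 - 19.342 = 0.206 g
Rate = 0.206 g / 2855 cycles x 1000 = 0.072 mg/cycle
Max = 0.93 mg/cycle
Passes: Yes


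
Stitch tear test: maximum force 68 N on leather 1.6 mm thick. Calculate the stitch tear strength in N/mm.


Stitch tear strength = force / thickness
STS = 68 / 1.6 = 42.5 N/mm


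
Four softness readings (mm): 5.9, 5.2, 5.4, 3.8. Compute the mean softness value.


5.08 mm


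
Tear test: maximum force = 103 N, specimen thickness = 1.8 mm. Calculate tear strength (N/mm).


57.2 N/mm

Tear strength = force / thickness
Tear = 103 / 1.8 = 57.2 N/mm


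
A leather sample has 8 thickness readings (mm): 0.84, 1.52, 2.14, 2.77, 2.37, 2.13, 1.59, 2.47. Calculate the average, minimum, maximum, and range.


Average = 1.98 mm
Min = 0.84 mm
Max = 2.77 mm
Range = 1.93 mm

Sum = 15.83
Average = 15.83 / 8 = 1.98 mm
Minimum = 0.84 mm
Maximum = 2.77 mm
Range = 2.77 - 0.84 = 1.93 mm


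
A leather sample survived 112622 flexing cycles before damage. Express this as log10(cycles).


log10(112622) = 5.05


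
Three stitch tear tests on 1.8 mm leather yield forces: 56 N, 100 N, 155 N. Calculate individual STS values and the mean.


STS1 = 56 / 1.8 = 31.1 N/mm
STS2 = 100 / 1.8 = 55.6 N/mm
STS3 = 155 / 1.8 = 86.1 N/mm
Mean = (31.1 + 55.6 + 86.1) / 3 = 57.6 N/mm


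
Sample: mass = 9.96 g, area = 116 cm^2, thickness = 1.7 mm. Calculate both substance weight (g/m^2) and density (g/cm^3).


SW = 9.96 / 116 x 10000 = 858.6 g/m^2
Volume = 116 x 1.7 / 10 = 19.72 cm^3
Density = 9.96 / 19.72 = 0.505 g/cm^3


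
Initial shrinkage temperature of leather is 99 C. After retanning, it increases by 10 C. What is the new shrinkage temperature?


New Ts = 99 + 10 = 109 C


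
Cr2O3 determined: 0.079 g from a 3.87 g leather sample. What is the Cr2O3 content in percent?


2.04%

Cr2O3% = 0.079 / 3.87 x 100
Cr2O3% = 2.04%


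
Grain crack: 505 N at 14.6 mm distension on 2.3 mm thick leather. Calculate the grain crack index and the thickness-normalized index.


Crack index = 34.6 N/mm
Normalized index = 15.0 N/mm per mm


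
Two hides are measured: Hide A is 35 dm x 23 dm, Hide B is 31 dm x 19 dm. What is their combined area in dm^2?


1394 dm^2

Hide A area = 35 x 23 = 805 dm^2
Hide B area = 31 x 19 = 589 dm^2
Total = 805 + 589 = 1394 dm^2


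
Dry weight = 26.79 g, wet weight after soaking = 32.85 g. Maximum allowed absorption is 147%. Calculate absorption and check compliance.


WA = (32.85 - 26.79) / 26.79 x 100 = 22.6%
Maximum allowed: 147%
Compliant: Yes


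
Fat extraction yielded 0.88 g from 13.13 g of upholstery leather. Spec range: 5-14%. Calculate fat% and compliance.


Fat% = 0.88 / 13.13 x 100 = 6.7%
Spec range: 5-14%
Compliant: Yes


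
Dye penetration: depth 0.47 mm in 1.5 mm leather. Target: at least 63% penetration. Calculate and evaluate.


Penetration = 31.3%
Meets target: No

Penetration = 0.47 / 1.5 x 100 = 31.3%
Target: 63%
Meets target: No


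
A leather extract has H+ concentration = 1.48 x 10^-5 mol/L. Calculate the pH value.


pH = 4.83

pH = -log10[H+]
pH = -log10(1.48 x 10^-5) = 4.83


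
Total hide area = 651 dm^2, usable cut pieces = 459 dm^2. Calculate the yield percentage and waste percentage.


Yield = 70.5%
Waste = 29.5%

Yield = 459 / 651 x 100 = 70.5%
Waste = 651 - 459 = 192 dm^2
Waste% = 100 - 70.5 = 29.5%


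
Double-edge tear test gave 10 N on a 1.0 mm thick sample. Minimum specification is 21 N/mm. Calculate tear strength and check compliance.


Tear strength = 10 / 1.0 = 10.0 N/mm
Required minimum = 21 N/mm
Compliant: No


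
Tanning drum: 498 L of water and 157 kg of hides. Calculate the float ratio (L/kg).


3.2

Float ratio = water / hide weight
Ratio = 498 / 157 = 3.2


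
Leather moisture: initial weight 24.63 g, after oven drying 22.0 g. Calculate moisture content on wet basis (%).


Moisture = 24.63 - 22.0 = 2.63 g
MC = 2.63 / 24.63 x 100 = 10.7%


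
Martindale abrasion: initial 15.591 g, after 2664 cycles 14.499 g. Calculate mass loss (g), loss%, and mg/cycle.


Mass loss = 1.092 g
Loss = 7.00%
Rate = 0.410 mg/cycle


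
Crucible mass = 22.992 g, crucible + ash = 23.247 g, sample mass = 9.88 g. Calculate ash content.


Ash mass = 23.247 - 22.992 = 0.255 g
Ash% = 0.255 / 9.88 x 100 = 2.58%


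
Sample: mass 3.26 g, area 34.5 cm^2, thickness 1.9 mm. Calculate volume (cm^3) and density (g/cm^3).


Thickness in cm = 1.9 / 10 = 0.19 cm
Volume = 34.5 x 0.19 = 6.555 cm^3
Density = 3.26 / 6.555 = 0.497 g/cm^3


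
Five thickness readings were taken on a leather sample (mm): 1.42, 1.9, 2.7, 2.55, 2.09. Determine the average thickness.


Sum = 1.42 + 1.9 + 2.7 + 2.55 + 2.09 = 10.66
Average = 10.66 / 5 = 2.13 mm


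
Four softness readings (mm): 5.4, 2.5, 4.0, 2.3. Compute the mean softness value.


3.55 mm

Sum = 5.4 + 2.5 + 4.0 + 2.3
Mean = 14.2 / 4 = 3.55 mm


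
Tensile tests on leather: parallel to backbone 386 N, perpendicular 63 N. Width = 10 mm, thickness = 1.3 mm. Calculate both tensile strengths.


Parallel = 29.69 N/mm^2
Perpendicular = 4.85 N/mm^2

Area = 10 x 1.3 = 13.0 mm^2
TS (parallel) = 386 / 13.0 = 29.69 N/mm^2
TS (perpendicular) = 63 / 13.0 = 4.85 N/mm^2


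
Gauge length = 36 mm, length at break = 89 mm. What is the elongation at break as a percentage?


147.2%


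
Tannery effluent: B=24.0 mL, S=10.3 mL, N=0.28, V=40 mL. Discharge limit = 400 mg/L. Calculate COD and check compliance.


COD = (24.0 - 10.3) x 0.28 x 8000 / 40 = 767.2 mg/L
Limit: 400 mg/L
Compliant: No


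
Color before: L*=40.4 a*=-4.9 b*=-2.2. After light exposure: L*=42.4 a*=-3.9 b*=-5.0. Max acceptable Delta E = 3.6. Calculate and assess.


dL = 2.0, da = 1.0, db = -2.8
dE = sqrt((2.0)^2 + (1.0)^2 + (-2.8)^2) = 3.58
Max = 3.6
Passes: Yes


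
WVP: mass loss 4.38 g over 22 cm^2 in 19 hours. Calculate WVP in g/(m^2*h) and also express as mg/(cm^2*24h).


WVP = 4.38 / (22 x 19) x 10000 = 104.78 g/(m^2*h)
Mass loss in mg = 4.38 x 1000 = 4380 mg
Per cm^2 per 24h in mg: 4380 x 24 / (22 x 19) = 105120 / 418 = 251.48 mg/(cm^2*24h)


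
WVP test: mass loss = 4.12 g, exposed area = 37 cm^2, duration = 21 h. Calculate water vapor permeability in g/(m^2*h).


53.02 g/(m^2*h)

WVP = mass_loss / (area x time) x 10000
WVP = 4.12 / (37 x 21) x 10000
WVP = 4.12 / 777 x 10000 = 53.02 g/(m^2*h)


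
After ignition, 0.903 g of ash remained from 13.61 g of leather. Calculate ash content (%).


6.63%

Ash% = 0.903 / 13.61 x 100
Ash% = 6.63%


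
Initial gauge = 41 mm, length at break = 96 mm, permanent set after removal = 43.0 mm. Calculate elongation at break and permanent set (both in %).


Elongation at break = (96 - 41) / 41 x 100 = 134.1%
Permanent set = (43.0 - 41) / 41 x 100 = 4.9%


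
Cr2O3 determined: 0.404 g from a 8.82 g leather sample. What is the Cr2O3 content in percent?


4.58%


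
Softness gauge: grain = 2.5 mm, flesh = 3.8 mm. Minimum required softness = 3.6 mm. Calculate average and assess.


Average = (2.5 + 3.8) / 2 = 3.15 mm
Minimum = 3.6 mm
Meets requirement: No


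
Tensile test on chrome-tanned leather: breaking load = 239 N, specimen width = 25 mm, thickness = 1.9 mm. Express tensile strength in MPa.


5.03 MPa

Cross-section = 25 x 1.9 = 47.5 mm^2
TS = 239 / 47.5 = 5.03 MPa
(1 N/mm^2 = 1 MPa)


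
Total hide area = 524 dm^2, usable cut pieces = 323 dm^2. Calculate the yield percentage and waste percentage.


Yield = 61.6%
Waste = 38.4%

Yield = 323 / 524 x 100 = 61.6%
Waste = 524 - 323 = 201 dm^2
Waste% = 100 - 61.6 = 38.4%


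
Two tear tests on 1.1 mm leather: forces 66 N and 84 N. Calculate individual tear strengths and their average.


Tear 1 = 66 / 1.1 = 60.0 N/mm
Tear 2 = 84 / 1.1 = 76.4 N/mm
Average = (60.0 + 76.4) / 2 = 68.2 N/mm


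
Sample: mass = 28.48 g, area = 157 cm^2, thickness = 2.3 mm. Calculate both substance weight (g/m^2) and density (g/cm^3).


SW = 28.48 / 157 x 10000 = 1814.0 g/m^2
Volume = 157 x 2.3 / 10 = 36.11 cm^3
Density = 28.48 / 36.11 = 0.789 g/cm^3


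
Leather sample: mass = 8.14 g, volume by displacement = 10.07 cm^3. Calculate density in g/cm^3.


0.808 g/cm^3

Density = mass / volume
Density = 8.14 / 10.07 = 0.808 g/cm^3


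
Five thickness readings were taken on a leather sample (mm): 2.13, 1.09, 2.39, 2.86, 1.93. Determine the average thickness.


2.08 mm

Sum = 2.13 + 1.09 + 2.39 + 2.86 + 1.93 = 10.40
Average = 10.40 / 5 = 2.08 mm


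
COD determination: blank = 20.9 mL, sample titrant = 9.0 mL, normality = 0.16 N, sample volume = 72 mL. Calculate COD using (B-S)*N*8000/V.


211.6 mg/L


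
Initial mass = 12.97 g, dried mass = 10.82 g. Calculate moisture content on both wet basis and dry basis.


Wet basis = 16.6%
Dry basis = 19.9%


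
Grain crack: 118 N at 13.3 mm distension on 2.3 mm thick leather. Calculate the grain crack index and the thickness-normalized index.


Crack index = 118 / 13.3 = 8.9 N/mm
Normalized = 8.9 / 2.3 = 3.9 N/mm per mm


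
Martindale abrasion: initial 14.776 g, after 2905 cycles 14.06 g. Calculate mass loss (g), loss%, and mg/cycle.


Mass loss = 0.716 g
Loss = 4.85%
Rate = 0.246 mg/cycle


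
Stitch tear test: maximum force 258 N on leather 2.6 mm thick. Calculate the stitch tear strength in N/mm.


Stitch tear strength = force / thickness
STS = 258 / 2.6 = 99.2 N/mm


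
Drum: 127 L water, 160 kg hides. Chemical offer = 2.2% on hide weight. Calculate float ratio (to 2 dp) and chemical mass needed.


Float ratio = 127 / 160 = 0.79
Chemical = 160 x 2.2 / 100 = 3.52 kg


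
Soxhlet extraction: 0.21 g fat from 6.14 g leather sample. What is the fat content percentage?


3.4%

Fat content = 0.21 / 6.14 x 100
Fat = 3.4%


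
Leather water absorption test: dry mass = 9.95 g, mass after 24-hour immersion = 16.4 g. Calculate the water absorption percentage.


Water absorbed = 16.4 - 9.95 = 6.45 g
WA% = 6.45 / 9.95 x 100 = 64.8%


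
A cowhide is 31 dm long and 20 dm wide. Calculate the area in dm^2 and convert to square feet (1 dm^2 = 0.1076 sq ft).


Area = 31 x 20 = 620 dm^2
Conversion: 620 x 0.1076 = 66.71 sq ft


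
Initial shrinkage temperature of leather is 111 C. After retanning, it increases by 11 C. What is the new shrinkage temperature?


New Ts = 111 + 11 = 122 C


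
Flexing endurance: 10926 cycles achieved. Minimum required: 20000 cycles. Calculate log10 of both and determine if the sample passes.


log10(10926) = 4.04
log10(20000) = 4.30
Passes: No


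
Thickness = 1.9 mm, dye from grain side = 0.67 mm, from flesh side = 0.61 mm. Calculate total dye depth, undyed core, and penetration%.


Total dyed = 0.67 + 0.61 = 1.28 mm
Undyed core = 1.9 - 1.28 = 0.62 mm
Penetration = 1.28 / 1.9 x 100 = 67.4%


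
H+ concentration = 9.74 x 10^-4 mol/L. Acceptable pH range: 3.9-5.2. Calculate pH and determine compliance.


pH = -log10(9.74 x 10^-4) = 3.01
Range: 3.9 to 5.2
Compliant: No


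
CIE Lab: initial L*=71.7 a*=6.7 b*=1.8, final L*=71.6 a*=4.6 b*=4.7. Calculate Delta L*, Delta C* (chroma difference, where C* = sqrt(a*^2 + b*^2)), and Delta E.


Delta L* = -0.1
Delta C* = -0.36
Delta E = 3.58

Delta L* = 71.6 - 71.7 = -0.1
C1* = sqrt((6.7)^2 + (1.8)^2) = 6.938
C2* = sqrt((4.6)^2 + (4.7)^2) = 6.576
Delta C* = 6.576 - 6.938 = -0.36
Delta E = sqrt((-0.1)^2 + (-2.1)^2 + (2.9)^2) = 3.58


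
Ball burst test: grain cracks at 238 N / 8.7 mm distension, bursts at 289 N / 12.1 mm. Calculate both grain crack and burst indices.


Crack index = 27.4 N/mm
Burst index = 23.9 N/mm

Crack index = 238 / 8.7 = 27.4 N/mm
Burst index = 289 / 12.1 = 23.9 N/mm


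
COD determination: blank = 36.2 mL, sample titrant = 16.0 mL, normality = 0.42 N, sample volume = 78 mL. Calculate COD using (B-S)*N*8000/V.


870.2 mg/L

COD = (36.2 - 16.0) x 0.42 x 8000 / 78
COD = 20.2 x 0.42 x 8000 / 78
COD = 870.2 mg/L


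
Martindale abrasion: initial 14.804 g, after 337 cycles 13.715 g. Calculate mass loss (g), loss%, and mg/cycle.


Mass loss = 1.089 g
Loss = 7.36%
Rate = 3.231 mg/cycle


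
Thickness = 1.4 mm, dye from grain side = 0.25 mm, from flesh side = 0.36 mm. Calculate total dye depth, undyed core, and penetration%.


Total dyed = 0.25 + 0.36 = 0.61 mm
Undyed core = 1.4 - 0.61 = 0.79 mm
Penetration = 0.61 / 1.4 x 100 = 43.6%


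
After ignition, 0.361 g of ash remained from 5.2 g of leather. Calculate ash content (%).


6.94%

Ash% = 0.361 / 5.2 x 100
Ash% = 6.94%


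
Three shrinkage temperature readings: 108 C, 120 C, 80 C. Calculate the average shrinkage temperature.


Average = (108 + 120 + 80) / 3
Average = 308 / 3 = 102.7 C


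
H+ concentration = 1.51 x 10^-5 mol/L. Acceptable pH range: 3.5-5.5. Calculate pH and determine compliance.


pH = 4.82
Compliant: Yes

pH = -log10(1.51 x 10^-5) = 4.82
Range: 3.5 to 5.5
Compliant: Yes


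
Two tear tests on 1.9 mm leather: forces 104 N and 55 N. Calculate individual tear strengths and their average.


Tear 1 = 104 / 1.9 = 54.7 N/mm
Tear 2 = 55 / 1.9 = 28.9 N/mm
Average = (54.7 + 28.9) / 2 = 41.8 N/mm


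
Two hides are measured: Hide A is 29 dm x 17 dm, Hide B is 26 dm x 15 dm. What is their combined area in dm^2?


883 dm^2

Hide A area = 29 x 17 = 493 dm^2
Hide B area = 26 x 15 = 390 dm^2
Total = 493 + 390 = 883 dm^2


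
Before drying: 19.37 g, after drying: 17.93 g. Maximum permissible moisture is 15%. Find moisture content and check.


MC = (19.37 - 17.93) / 19.37 x 100 = 7.4%
Maximum: 15%
Acceptable: Yes


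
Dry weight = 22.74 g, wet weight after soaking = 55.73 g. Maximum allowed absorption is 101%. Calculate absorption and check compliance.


Absorption = 145.1%
Compliant: No

WA = (55.73 - 22.74) / 22.74 x 100 = 145.1%
Maximum allowed: 101%
Compliant: No


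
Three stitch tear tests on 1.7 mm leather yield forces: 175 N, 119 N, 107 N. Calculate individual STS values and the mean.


STS1 = 175 / 1.7 = 102.9 N/mm
STS2 = 119 / 1.7 = 70.0 N/mm
STS3 = 107 / 1.7 = 62.9 N/mm
Mean = (102.9 + 70.0 + 62.9) / 3 = 78.6 N/mm


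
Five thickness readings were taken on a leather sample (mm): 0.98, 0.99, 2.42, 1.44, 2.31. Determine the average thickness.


Sum = 0.98 + 0.99 + 2.42 + 1.44 + 2.31 = 8.14
Average = 8.14 / 5 = 1.63 mm


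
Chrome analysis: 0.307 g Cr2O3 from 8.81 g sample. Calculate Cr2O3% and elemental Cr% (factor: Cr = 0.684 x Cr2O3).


Cr2O3 = 3.48%
Cr = 2.38%

Cr2O3% = 0.307 / 8.81 x 100 = 3.48%
Cr% = 3.48 x 0.684 = 2.38%


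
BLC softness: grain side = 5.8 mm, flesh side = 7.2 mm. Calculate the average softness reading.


Average = (5.8 + 7.2) / 2
Average = 6.50 mm


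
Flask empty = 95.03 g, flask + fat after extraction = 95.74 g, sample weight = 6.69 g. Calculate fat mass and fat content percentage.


Fat mass = 0.71 g
Fat content = 10.6%

Fat mass = 95.74 - 95.03 = 0.71 g
Fat% = 0.71 / 6.69 x 100 = 10.6%


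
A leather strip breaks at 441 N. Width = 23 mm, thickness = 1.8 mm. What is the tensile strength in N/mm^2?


Cross-sectional area = 23 x 1.8 = 41.4 mm^2
Tensile strength = 441 / 41.4 = 10.65 N/mm^2


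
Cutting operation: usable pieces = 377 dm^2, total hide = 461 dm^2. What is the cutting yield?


Yield = usable / total x 100
Yield = 377 / 461 x 100 = 81.8%


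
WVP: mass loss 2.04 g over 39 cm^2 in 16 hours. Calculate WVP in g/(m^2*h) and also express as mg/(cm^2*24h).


WVP = 2.04 / (39 x 16) x 10000 = 32.69 g/(m^2*h)
Mass loss in mg = 2.04 x 1000 = 2040 mg
Per cm^2 per 24h in mg: 2040 x 24 / (39 x 16) = 48960 / 624 = 78.46 mg/(cm^2*24h)


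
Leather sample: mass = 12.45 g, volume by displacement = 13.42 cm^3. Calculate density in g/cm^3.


Density = mass / volume
Density = 12.45 / 13.42 = 0.928 g/cm^3


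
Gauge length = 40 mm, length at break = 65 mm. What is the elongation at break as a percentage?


Extension = 65 - 40 = 25 mm
Elongation = 25 / 40 x 100 = 62.5%


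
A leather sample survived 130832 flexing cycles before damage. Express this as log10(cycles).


5.12

log10(130832) = 5.12


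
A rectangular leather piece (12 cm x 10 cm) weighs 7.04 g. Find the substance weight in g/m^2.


Area = 12 x 10 = 120 cm^2
SW = 7.04 / 120 x 10000 = 586.7 g/m^2


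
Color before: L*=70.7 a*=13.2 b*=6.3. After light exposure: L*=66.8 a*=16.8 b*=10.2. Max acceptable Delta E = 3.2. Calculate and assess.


dL = -3.9, da = 3.6, db = 3.9
dE = sqrt((-3.9)^2 + (3.6)^2 + (3.9)^2) = 6.59
Max = 3.2
Passes: No


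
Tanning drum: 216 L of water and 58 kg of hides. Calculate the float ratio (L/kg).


3.7

Float ratio = water / hide weight
Ratio = 216 / 58 = 3.7


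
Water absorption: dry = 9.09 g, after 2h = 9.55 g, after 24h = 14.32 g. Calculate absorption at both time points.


2h absorption = 5.1%
24h absorption = 57.5%

WA (2h) = (9.55 - 9.09) / 9.09 x 100 = 5.1%
WA (24h) = (14.32 - 9.09) / 9.09 x 100 = 57.5%


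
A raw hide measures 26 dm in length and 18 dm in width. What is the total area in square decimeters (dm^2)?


468 dm^2

Area = length x width
Area = 26 x 18 = 468 dm^2


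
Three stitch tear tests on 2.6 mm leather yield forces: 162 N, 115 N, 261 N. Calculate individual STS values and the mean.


STS1 = 62.3 N/mm
STS2 = 44.2 N/mm
STS3 = 100.4 N/mm
Mean = 69.0 N/mm

STS1 = 162 / 2.6 = 62.3 N/mm
STS2 = 115 / 2.6 = 44.2 N/mm
STS3 = 261 / 2.6 = 100.4 N/mm
Mean = (62.3 + 44.2 + 100.4) / 3 = 69.0 N/mm


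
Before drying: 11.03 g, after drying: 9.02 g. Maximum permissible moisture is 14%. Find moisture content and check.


Moisture content = 18.2%
Acceptable: No

MC = (11.03 - 9.02) / 11.03 x 100 = 18.2%
Maximum: 14%
Acceptable: No


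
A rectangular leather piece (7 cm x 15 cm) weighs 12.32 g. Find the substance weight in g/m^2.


Area = 7 x 15 = 105 cm^2
SW = 12.32 / 105 x 10000 = 1173.3 g/m^2


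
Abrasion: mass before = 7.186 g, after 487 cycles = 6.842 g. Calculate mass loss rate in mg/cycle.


0.706 mg/cycle

Mass loss = 7.186 - 6.842 = 0.344 g
Rate = 0.344 / 487 x 1000 = 0.706 mg/cycle


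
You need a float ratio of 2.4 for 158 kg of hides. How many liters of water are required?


Water = hide weight x target ratio
Water = 158 x 2.4 = 379.2 L


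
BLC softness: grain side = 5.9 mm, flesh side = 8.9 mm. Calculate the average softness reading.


7.40 mm


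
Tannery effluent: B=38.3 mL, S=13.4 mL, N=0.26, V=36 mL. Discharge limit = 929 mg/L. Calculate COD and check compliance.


COD = 1438.7 mg/L
Compliant: No

COD = (38.3 - 13.4) x 0.26 x 8000 / 36 = 1438.7 mg/L
Limit: 929 mg/L
Compliant: No


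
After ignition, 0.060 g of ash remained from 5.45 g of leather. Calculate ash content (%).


Ash% = 0.060 / 5.45 x 100
Ash% = 1.10%


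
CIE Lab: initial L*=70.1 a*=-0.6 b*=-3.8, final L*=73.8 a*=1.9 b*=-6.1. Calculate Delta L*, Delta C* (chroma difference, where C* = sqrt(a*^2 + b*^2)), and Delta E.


Delta L* = 3.7
Delta C* = 2.54
Delta E = 5.02

Delta L* = 73.8 - 70.1 = 3.7
C1* = sqrt((-0.6)^2 + (-3.8)^2) = 3.847
C2* = sqrt((1.9)^2 + (-6.1)^2) = 6.389
Delta C* = 6.389 - 3.847 = 2.54
Delta E = sqrt((3.7)^2 + (2.5)^2 + (-2.3)^2) = 5.02


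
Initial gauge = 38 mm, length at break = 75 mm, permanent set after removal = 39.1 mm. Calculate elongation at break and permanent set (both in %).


Elongation at break = (75 - 38) / 38 x 100 = 97.4%
Permanent set = (39.1 - 38) / 38 x 100 = 2.9%


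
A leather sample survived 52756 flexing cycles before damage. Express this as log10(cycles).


log10(52756) = 4.72


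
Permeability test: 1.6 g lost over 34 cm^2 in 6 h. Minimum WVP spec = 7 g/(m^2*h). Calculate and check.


WVP = 1.6 / (34 x 6) x 10000 = 78.43 g/(m^2*h)
Minimum: 7 g/(m^2*h)
Meets spec: Yes


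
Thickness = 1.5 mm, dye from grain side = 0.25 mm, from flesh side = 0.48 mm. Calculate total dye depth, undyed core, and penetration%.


Total dyed = 0.25 + 0.48 = 0.73 mm
Undyed core = 1.5 - 0.73 = 0.77 mm
Penetration = 0.73 / 1.5 x 100 = 48.7%


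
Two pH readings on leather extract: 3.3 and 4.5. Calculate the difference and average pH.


Difference = 1.2
Average pH = 3.90

Difference = |3.3 - 4.5| = 1.2
Average = (3.3 + 4.5) / 2 = 3.90


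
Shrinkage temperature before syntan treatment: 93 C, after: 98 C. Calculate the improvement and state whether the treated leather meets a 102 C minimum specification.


Improvement = 5 C
Meets 102 C spec: No

Improvement = 98 - 93 = 5 C
Spec check: 98 C >= 102 C? No


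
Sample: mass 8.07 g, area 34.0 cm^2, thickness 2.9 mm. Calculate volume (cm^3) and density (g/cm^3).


Volume = 9.860 cm^3
Density = 0.818 g/cm^3


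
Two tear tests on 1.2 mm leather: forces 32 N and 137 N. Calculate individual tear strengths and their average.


Tear 1 = 26.7 N/mm
Tear 2 = 114.2 N/mm
Average = 70.5 N/mm

Tear 1 = 32 / 1.2 = 26.7 N/mm
Tear 2 = 137 / 1.2 = 114.2 N/mm
Average = (26.7 + 114.2) / 2 = 70.5 N/mm


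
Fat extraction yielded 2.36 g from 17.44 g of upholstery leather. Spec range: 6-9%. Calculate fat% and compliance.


Fat% = 2.36 / 17.44 x 100 = 13.5%
Spec range: 6-9%
Compliant: No


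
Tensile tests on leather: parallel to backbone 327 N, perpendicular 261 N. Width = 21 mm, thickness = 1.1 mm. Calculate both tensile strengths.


Area = 21 x 1.1 = 23.1 mm^2
TS (parallel) = 327 / 23.1 = 14.16 N/mm^2
TS (perpendicular) = 261 / 23.1 = 11.30 N/mm^2


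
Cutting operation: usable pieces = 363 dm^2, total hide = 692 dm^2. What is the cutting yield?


52.5%

Yield = usable / total x 100
Yield = 363 / 692 x 100 = 52.5%


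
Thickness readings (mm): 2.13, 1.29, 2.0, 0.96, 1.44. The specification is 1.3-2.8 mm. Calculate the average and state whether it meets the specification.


Sum = 7.82
Average = 7.82 / 5 = 1.56 mm
Specification range: 1.3 to 2.8 mm
Within spec: Yes


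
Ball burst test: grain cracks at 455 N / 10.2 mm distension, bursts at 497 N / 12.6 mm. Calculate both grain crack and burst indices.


Crack index = 455 / 10.2 = 44.6 N/mm
Burst index = 497 / 12.6 = 39.4 N/mm


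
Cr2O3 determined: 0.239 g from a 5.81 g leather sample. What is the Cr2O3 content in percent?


Cr2O3% = 0.239 / 5.81 x 100
Cr2O3% = 4.11%


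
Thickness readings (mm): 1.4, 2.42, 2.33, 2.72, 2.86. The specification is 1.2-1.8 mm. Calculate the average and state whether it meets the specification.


Average = 2.35 mm
Within specification: No


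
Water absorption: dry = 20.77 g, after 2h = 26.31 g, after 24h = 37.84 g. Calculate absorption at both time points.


WA (2h) = (26.31 - 20.77) / 20.77 x 100 = 26.7%
WA (24h) = (37.84 - 20.77) / 20.77 x 100 = 82.2%


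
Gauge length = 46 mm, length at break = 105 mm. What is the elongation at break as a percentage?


128.3%

Extension = 105 - 46 = 59 mm
Elongation = 59 / 46 x 100 = 128.3%


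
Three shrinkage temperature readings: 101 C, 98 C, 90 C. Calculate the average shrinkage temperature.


96.3 C

Average = (101 + 98 + 90) / 3
Average = 289 / 3 = 96.3 C


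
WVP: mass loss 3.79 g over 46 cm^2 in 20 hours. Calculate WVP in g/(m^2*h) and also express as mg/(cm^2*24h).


WVP = 41.20 g/(m^2*h)
Daily rate = 98.87 mg/(cm^2*24h)


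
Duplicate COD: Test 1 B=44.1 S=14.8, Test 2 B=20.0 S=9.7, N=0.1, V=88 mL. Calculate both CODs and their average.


COD1 = (44.1 - 14.8) x 0.1 x 8000 / 88 = 266.4 mg/L
COD2 = (20.0 - 9.7) x 0.1 x 8000 / 88 = 93.6 mg/L
Average = (266.4 + 93.6) / 2 = 180.0 mg/L


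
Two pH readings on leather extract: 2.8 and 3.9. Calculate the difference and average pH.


Difference = |2.8 - 3.9| = 1.1
Average = (2.8 + 3.9) / 2 = 3.35


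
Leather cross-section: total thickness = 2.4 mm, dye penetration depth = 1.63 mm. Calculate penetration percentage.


67.9%

Penetration% = 1.63 / 2.4 x 100
Penetration = 67.9%


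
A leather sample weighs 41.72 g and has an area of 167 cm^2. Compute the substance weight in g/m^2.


2498.2 g/m^2

Substance weight = mass / area x 10000
SW = 41.72 / 167 x 10000
SW = 2498.2 g/m^2


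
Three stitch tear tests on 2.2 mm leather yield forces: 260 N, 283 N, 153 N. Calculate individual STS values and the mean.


STS1 = 260 / 2.2 = 118.2 N/mm
STS2 = 283 / 2.2 = 128.6 N/mm
STS3 = 153 / 2.2 = 69.5 N/mm
Mean = (118.2 + 128.6 + 69.5) / 3 = 105.4 N/mm


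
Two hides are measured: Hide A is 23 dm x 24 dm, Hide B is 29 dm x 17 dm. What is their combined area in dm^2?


1045 dm^2

Hide A area = 23 x 24 = 552 dm^2
Hide B area = 29 x 17 = 493 dm^2
Total = 552 + 493 = 1045 dm^2


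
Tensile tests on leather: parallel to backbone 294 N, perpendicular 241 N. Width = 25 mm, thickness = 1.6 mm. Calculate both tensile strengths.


Area = 25 x 1.6 = 40.0 mm^2
TS (parallel) = 294 / 40.0 = 7.35 N/mm^2
TS (perpendicular) = 241 / 40.0 = 6.03 N/mm^2


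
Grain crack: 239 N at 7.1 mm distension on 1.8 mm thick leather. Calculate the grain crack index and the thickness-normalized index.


Crack index = 33.7 N/mm
Normalized index = 18.7 N/mm per mm


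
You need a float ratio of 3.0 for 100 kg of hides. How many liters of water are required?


300.0 L

Water = hide weight x target ratio
Water = 100 x 3.0 = 300.0 L


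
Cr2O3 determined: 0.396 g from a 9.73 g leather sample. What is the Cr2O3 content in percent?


Cr2O3% = 0.396 / 9.73 x 100
Cr2O3% = 4.07%


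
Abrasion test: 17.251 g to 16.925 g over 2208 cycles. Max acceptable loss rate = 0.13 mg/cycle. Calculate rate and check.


Loss = 17.251 - 16.925 = 0.326 g
Rate = 0.326 g / 2208 cycles x 1000 = 0.148 mg/cycle
Max = 0.13 mg/cycle
Passes: No


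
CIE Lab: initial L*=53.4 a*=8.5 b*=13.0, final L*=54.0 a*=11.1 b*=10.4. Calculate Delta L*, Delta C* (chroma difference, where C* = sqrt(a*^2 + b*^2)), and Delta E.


Delta L* = 0.6
Delta C* = -0.32
Delta E = 3.73


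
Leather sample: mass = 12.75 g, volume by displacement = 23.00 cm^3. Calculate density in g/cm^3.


0.554 g/cm^3

Density = mass / volume
Density = 12.75 / 23.00 = 0.554 g/cm^3


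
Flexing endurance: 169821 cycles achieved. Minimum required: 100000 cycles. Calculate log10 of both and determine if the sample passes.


Achieved: log10 = 5.23
Required: log10 = 5.00
Passes: Yes

log10(169821) = 5.23
log10(100000) = 5.00
Passes: Yes


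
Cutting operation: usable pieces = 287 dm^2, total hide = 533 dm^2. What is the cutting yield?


53.8%


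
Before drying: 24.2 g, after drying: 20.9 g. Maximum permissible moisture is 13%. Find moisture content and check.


MC = (24.2 - 20.9) / 24.2 x 100 = 13.6%
Maximum: 13%
Acceptable: No


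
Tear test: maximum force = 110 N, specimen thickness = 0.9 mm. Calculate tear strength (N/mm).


Tear strength = force / thickness
Tear = 110 / 0.9 = 122.2 N/mm


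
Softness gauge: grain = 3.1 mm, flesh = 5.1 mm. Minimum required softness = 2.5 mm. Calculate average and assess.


Average = (3.1 + 5.1) / 2 = 4.10 mm
Minimum = 2.5 mm
Meets requirement: Yes


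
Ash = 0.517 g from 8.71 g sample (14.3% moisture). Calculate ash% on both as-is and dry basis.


As-is ash = 5.94%
Dry-basis ash = 6.93%

As-is ash% = 0.517 / 8.71 x 100 = 5.94%
Dry mass = 8.71 x (100 - 14.3) / 100 = 7.46447 g
Dry-basis ash% = 0.517 / 7.46447 x 100 = 6.93%


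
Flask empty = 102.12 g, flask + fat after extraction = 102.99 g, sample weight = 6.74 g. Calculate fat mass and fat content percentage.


Fat mass = 0.87 g
Fat content = 12.9%


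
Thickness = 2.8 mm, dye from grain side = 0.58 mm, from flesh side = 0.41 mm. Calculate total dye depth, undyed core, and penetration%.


Total dyed = 0.99 mm
Undyed core = 1.81 mm
Penetration = 35.4%

Total dyed = 0.58 + 0.41 = 0.99 mm
Undyed core = 2.8 - 0.99 = 1.81 mm
Penetration = 0.99 / 2.8 x 100 = 35.4%


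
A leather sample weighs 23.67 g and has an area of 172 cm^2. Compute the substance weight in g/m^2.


1376.2 g/m^2

Substance weight = mass / area x 10000
SW = 23.67 / 172 x 10000
SW = 1376.2 g/m^2


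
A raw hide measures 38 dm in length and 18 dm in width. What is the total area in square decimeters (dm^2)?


684 dm^2


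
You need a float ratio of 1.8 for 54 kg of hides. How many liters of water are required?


97.2 L

Water = hide weight x target ratio
Water = 54 x 1.8 = 97.2 L


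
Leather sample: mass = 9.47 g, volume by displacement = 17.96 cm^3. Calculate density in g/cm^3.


Density = mass / volume
Density = 9.47 / 17.96 = 0.527 g/cm^3


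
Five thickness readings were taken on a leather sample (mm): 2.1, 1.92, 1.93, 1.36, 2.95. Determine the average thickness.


Sum = 2.1 + 1.92 + 1.93 + 1.36 + 2.95 = 10.26
Average = 10.26 / 5 = 2.05 mm


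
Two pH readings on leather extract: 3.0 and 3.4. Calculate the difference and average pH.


Difference = |3.0 - 3.4| = 0.4
Average = (3.0 + 3.4) / 2 = 3.20


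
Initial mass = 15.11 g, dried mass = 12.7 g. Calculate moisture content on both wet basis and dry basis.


Wet basis = 15.9%
Dry basis = 19.0%

Moisture lost = 15.11 - 12.7 = 2.41 g
Wet basis MC = 2.41 / 15.11 x 100 = 15.9%
Dry basis MC = 2.41 / 12.7 x 100 = 19.0%


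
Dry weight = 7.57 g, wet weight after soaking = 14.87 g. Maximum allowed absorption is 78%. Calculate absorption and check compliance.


Absorption = 96.4%
Compliant: No


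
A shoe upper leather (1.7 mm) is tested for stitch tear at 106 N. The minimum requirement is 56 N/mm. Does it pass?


STS = 106 / 1.7 = 62.4 N/mm
Minimum required: 56 N/mm
Passes: Yes


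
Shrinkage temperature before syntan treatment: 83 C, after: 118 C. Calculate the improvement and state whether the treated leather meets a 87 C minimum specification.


Improvement = 118 - 83 = 35 C
Spec check: 118 C >= 87 C? Yes


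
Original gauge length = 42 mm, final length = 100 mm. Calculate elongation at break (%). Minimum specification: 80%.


Elongation = 138.1%
Meets spec: Yes

Extension = 100 - 42 = 58 mm
Elongation = 58 / 42 x 100 = 138.1%
Minimum required: 80%
Meets specification: Yes


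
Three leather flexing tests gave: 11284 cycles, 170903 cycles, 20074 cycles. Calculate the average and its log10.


Average = (11284 + 170903 + 20074) / 3 = 67420 cycles
log10(67420) = 4.83


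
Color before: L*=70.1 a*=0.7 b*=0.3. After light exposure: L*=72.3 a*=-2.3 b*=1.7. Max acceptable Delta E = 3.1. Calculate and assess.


dL = 2.2, da = -3.0, db = 1.4
dE = sqrt((2.2)^2 + (-3.0)^2 + (1.4)^2) = 3.97
Max = 3.1
Passes: No


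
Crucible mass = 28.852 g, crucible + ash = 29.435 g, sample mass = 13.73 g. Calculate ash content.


Ash mass = 0.583 g
Ash content = 4.25%

Ash mass = 29.435 - 28.852 = 0.583 g
Ash% = 0.583 / 13.73 x 100 = 4.25%


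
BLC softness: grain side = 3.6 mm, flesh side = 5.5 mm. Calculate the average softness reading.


4.55 mm


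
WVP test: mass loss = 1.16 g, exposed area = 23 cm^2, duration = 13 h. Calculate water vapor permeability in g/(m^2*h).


WVP = mass_loss / (area x time) x 10000
WVP = 1.16 / (23 x 13) x 10000
WVP = 1.16 / 299 x 10000 = 38.80 g/(m^2*h)


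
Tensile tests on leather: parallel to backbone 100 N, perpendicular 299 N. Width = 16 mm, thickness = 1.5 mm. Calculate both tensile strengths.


Area = 16 x 1.5 = 24.0 mm^2
TS (parallel) = 100 / 24.0 = 4.17 N/mm^2
TS (perpendicular) = 299 / 24.0 = 12.46 N/mm^2


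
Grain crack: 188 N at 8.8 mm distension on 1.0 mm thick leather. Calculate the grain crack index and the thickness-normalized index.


Crack index = 21.4 N/mm
Normalized index = 21.4 N/mm per mm


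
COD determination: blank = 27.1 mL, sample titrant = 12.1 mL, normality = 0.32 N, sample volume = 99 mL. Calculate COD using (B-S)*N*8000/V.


COD = (27.1 - 12.1) x 0.32 x 8000 / 99
COD = 15.0 x 0.32 x 8000 / 99
COD = 387.9 mg/L


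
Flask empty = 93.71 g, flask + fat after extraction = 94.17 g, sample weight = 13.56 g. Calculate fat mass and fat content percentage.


Fat mass = 0.46 g
Fat content = 3.4%


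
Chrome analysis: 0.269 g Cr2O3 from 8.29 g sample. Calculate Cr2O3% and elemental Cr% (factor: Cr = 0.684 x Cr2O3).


Cr2O3% = 0.269 / 8.29 x 100 = 3.24%
Cr% = 3.24 x 0.684 = 2.22%


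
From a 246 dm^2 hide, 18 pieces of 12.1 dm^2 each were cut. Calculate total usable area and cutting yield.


Total usable = 18 x 12.1 = 217.8 dm^2
Yield = 217.8 / 246 x 100 = 88.5%


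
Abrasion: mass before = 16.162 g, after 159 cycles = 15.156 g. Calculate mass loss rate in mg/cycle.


6.327 mg/cycle


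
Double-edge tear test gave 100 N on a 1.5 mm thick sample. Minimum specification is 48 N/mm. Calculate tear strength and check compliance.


Tear strength = 100 / 1.5 = 66.7 N/mm
Required minimum = 48 N/mm
Compliant: Yes


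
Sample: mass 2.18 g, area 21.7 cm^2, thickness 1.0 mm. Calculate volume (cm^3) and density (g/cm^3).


Thickness in cm = 1.0 / 10 = 0.10 cm
Volume = 21.7 x 0.10 = 2.170 cm^3
Density = 2.18 / 2.170 = 1.005 g/cm^3


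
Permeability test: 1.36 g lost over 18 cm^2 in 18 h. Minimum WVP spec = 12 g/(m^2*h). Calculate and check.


WVP = 1.36 / (18 x 18) x 10000 = 41.98 g/(m^2*h)
Minimum: 12 g/(m^2*h)
Meets spec: Yes


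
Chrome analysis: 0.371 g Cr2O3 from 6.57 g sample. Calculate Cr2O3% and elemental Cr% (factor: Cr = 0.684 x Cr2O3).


Cr2O3 = 5.65%
Cr = 3.86%

Cr2O3% = 0.371 / 6.57 x 100 = 5.65%
Cr% = 5.65 x 0.684 = 3.86%


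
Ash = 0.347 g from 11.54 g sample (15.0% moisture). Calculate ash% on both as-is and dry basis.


As-is ash = 3.01%
Dry-basis ash = 3.54%

As-is ash% = 0.347 / 11.54 x 100 = 3.01%
Dry mass = 11.54 x (100 - 15.0) / 100 = 9.809 g
Dry-basis ash% = 0.347 / 9.809 x 100 = 3.54%


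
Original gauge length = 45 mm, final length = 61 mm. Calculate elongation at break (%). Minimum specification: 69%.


Elongation = 35.6%
Meets spec: No


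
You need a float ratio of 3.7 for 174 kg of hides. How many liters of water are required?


643.8 L

Water = hide weight x target ratio
Water = 174 x 3.7 = 643.8 L


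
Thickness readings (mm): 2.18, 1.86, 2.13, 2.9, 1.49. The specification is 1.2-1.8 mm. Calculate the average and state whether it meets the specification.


Sum = 10.56
Average = 10.56 / 5 = 2.11 mm
Specification range: 1.2 to 1.8 mm
Within spec: No


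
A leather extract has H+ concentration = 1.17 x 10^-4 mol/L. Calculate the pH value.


pH = 3.93

pH = -log10[H+]
pH = -log10(1.17 x 10^-4) = 3.93


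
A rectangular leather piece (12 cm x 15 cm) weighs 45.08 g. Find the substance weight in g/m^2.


2504.4 g/m^2

Area = 12 x 15 = 180 cm^2
SW = 45.08 / 180 x 10000 = 2504.4 g/m^2


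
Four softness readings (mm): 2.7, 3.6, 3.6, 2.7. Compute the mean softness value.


Sum = 2.7 + 3.6 + 3.6 + 2.7
Mean = 12.6 / 4 = 3.15 mm


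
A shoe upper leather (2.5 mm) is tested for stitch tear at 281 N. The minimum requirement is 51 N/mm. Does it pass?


STS = 281 / 2.5 = 112.4 N/mm
Minimum required: 51 N/mm
Passes: Yes


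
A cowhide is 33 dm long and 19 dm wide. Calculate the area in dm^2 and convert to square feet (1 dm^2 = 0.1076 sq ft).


627 dm^2
67.47 sq ft

Area = 33 x 19 = 627 dm^2
Conversion: 627 x 0.1076 = 67.47 sq ft


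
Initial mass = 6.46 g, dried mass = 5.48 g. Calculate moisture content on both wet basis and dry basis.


Moisture lost = 6.46 - 5.48 = 0.98 g
Wet basis MC = 0.98 / 6.46 x 100 = 15.2%
Dry basis MC = 0.98 / 5.48 x 100 = 17.9%


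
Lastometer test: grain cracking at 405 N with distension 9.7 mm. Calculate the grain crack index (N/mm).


41.8 N/mm


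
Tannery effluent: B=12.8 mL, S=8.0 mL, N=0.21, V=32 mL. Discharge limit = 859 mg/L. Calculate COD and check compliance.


COD = (12.8 - 8.0) x 0.21 x 8000 / 32 = 252.0 mg/L
Limit: 859 mg/L
Compliant: Yes


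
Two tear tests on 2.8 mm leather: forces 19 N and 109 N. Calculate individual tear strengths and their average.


Tear 1 = 19 / 2.8 = 6.8 N/mm
Tear 2 = 109 / 2.8 = 38.9 N/mm
Average = (6.8 + 38.9) / 2 = 22.9 N/mm


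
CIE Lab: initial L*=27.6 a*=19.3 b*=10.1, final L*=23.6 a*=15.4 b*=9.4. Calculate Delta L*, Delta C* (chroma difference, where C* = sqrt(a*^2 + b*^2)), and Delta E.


Delta L* = 23.6 - 27.6 = -4.0
C1* = sqrt((19.3)^2 + (10.1)^2) = 21.783
C2* = sqrt((15.4)^2 + (9.4)^2) = 18.042
Delta C* = 18.042 - 21.783 = -3.74
Delta E = sqrt((-4.0)^2 + (-3.9)^2 + (-0.7)^2) = 5.63


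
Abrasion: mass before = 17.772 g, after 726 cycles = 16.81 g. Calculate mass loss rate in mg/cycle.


Mass loss = 17.772 - 16.81 = 0.962 g
Rate = 0.962 / 726 x 1000 = 1.325 mg/cycle


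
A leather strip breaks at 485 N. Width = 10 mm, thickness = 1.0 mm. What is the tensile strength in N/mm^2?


48.50 N/mm^2

Cross-sectional area = 10 x 1.0 = 10.0 mm^2
Tensile strength = 485 / 10.0 = 48.50 N/mm^2


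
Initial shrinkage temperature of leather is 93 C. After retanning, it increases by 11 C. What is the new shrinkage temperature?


New Ts = 93 + 11 = 104 C


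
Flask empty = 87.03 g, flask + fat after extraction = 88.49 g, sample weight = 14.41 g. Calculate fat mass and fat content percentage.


Fat mass = 1.46 g
Fat content = 10.1%


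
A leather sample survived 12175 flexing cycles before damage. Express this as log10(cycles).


4.09


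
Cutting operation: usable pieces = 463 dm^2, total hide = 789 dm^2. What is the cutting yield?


Yield = usable / total x 100
Yield = 463 / 789 x 100 = 58.7%


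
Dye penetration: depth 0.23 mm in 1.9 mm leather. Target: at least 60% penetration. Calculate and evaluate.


Penetration = 12.1%
Meets target: No


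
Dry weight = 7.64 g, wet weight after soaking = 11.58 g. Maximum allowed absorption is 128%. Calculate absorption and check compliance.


WA = (11.58 - 7.64) / 7.64 x 100 = 51.6%
Maximum allowed: 128%
Compliant: Yes


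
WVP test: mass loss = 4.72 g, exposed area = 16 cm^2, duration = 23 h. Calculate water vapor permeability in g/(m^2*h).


WVP = mass_loss / (area x time) x 10000
WVP = 4.72 / (16 x 23) x 10000
WVP = 4.72 / 368 x 10000 = 128.26 g/(m^2*h)
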